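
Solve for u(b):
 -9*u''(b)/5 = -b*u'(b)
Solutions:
 u(b) = C1 + C2*erfi(sqrt(10)*b/6)


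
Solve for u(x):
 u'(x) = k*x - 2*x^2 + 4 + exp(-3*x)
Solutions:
 u(x) = C1 + k*x^2/2 - 2*x^3/3 + 4*x - exp(-3*x)/3


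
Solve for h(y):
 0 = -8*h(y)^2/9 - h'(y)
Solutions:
 h(y) = 9/(C1 + 8*y)


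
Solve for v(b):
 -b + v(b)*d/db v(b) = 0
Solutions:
 v(b) = -sqrt(C1 + b^2)
 v(b) = sqrt(C1 + b^2)


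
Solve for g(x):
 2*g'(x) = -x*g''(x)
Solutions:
 g(x) = C1 + C2/x


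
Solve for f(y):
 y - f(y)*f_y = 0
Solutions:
 f(y) = -sqrt(C1 + y^2)
 f(y) = sqrt(C1 + y^2)


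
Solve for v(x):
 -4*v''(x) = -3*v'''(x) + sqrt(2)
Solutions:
 v(x) = C1 + C2*x + C3*exp(4*x/3) - sqrt(2)*x^2/8


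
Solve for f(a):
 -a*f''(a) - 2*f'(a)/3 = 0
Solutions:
 f(a) = C1 + C2*a^(1/3)


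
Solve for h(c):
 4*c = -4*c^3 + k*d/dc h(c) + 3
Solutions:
 h(c) = C1 + c^4/k + 2*c^2/k - 3*c/k


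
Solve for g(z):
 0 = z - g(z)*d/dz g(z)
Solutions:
 g(z) = -sqrt(C1 + z^2)
 g(z) = sqrt(C1 + z^2)


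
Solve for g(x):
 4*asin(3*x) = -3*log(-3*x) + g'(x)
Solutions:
 g(x) = C1 + 3*x*log(-x) + 4*x*asin(3*x) - 3*x + 3*x*log(3) + 4*sqrt(1 - 9*x^2)/3


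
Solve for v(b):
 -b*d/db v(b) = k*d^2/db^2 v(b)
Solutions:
 v(b) = C1 + C2*sqrt(k)*erf(sqrt(2)*b*sqrt(1/k)/2)


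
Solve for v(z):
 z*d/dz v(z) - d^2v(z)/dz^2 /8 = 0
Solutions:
 v(z) = C1 + C2*erfi(2*z)


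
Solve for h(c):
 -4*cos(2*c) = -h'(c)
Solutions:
 h(c) = C1 + 2*sin(2*c)


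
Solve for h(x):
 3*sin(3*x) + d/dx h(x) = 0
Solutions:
 h(x) = C1 + cos(3*x)


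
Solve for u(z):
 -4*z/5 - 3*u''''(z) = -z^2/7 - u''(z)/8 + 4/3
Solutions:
 u(z) = C1 + C2*z + C3*exp(-sqrt(6)*z/12) + C4*exp(sqrt(6)*z/12) - 2*z^4/21 + 16*z^3/15 - 464*z^2/21


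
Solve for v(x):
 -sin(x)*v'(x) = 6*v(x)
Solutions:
 v(x) = C1*(cos(x)^3 + 3*cos(x)^2 + 3*cos(x) + 1)/(cos(x)^3 - 3*cos(x)^2 + 3*cos(x) - 1)


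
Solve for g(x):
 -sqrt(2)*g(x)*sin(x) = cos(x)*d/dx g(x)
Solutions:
 g(x) = C1*cos(x)^(sqrt(2))


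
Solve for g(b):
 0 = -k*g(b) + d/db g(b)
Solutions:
 g(b) = C1*exp(b*k)


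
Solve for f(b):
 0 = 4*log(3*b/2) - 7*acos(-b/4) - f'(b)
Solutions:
 f(b) = C1 + 4*b*log(b) - 7*b*acos(-b/4) - 4*b - 4*b*log(2) + 4*b*log(3) - 7*sqrt(16 - b^2)


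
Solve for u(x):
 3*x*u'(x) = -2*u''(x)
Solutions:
 u(x) = C1 + C2*erf(sqrt(3)*x/2)


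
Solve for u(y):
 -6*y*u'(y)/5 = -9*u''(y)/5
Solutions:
 u(y) = C1 + C2*erfi(sqrt(3)*y/3)


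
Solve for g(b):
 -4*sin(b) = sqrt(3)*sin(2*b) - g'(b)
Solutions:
 g(b) = C1 + sqrt(3)*sin(b)^2 - 4*cos(b)


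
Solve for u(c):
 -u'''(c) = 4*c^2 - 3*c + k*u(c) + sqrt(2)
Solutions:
 u(c) = C1*exp(c*(-k)^(1/3)) + C2*exp(c*(-k)^(1/3)*(-1 + sqrt(3)*I)/2) + C3*exp(-c*(-k)^(1/3)*(1 + sqrt(3)*I)/2) - 4*c^2/k + 3*c/k - sqrt(2)/k


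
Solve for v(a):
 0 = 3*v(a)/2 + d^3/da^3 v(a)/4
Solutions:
 v(a) = C3*exp(-6^(1/3)*a) + (C1*sin(2^(1/3)*3^(5/6)*a/2) + C2*cos(2^(1/3)*3^(5/6)*a/2))*exp(6^(1/3)*a/2)


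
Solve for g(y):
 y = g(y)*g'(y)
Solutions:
 g(y) = -sqrt(C1 + y^2)
 g(y) = sqrt(C1 + y^2)


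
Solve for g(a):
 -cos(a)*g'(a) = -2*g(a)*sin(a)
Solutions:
 g(a) = C1/cos(a)^2


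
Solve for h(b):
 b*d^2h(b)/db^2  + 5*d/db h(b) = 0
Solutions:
 h(b) = C1 + C2/b^4


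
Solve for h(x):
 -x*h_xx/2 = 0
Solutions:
 h(x) = C1 + C2*x


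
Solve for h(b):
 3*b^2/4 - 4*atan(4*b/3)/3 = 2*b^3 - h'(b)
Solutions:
 h(b) = C1 + b^4/2 - b^3/4 + 4*b*atan(4*b/3)/3 - log(16*b^2 + 9)/2


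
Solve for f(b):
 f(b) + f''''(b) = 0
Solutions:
 f(b) = (C1*sin(sqrt(2)*b/2) + C2*cos(sqrt(2)*b/2))*exp(-sqrt(2)*b/2) + (C3*sin(sqrt(2)*b/2) + C4*cos(sqrt(2)*b/2))*exp(sqrt(2)*b/2)


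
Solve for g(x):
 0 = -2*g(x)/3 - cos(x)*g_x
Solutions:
 g(x) = C1*(sin(x) - 1)^(1/3)/(sin(x) + 1)^(1/3)


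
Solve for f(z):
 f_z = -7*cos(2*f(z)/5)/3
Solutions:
 7*z/3 - 5*log(sin(2*f(z)/5) - 1)/4 + 5*log(sin(2*f(z)/5) + 1)/4 = C1


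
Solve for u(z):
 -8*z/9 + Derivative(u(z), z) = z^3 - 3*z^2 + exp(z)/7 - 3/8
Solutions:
 u(z) = C1 + z^4/4 - z^3 + 4*z^2/9 - 3*z/8 + exp(z)/7


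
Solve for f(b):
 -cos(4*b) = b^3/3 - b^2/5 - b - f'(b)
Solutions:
 f(b) = C1 + b^4/12 - b^3/15 - b^2/2 + sin(4*b)/4


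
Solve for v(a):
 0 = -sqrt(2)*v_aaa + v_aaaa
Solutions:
 v(a) = C1 + C2*a + C3*a^2 + C4*exp(sqrt(2)*a)


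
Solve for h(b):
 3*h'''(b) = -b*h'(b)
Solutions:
 h(b) = C1 + Integral(C2*airyai(-3^(2/3)*b/3) + C3*airybi(-3^(2/3)*b/3), b)


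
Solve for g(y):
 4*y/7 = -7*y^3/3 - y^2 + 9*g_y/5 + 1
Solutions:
 g(y) = C1 + 35*y^4/108 + 5*y^3/27 + 10*y^2/63 - 5*y/9


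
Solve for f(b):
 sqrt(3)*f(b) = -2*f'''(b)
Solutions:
 f(b) = C3*exp(-2^(2/3)*3^(1/6)*b/2) + (C1*sin(6^(2/3)*b/4) + C2*cos(6^(2/3)*b/4))*exp(2^(2/3)*3^(1/6)*b/4)


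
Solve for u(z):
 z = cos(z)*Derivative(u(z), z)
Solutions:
 u(z) = C1 + Integral(z/cos(z), z)


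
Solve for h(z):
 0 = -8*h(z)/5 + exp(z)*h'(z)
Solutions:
 h(z) = C1*exp(-8*exp(-z)/5)


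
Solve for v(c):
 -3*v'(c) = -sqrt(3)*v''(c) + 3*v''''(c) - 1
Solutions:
 v(c) = C1 + C2*exp(2^(1/3)*c*(2*sqrt(3)/(sqrt(3)*sqrt(243 - 4*sqrt(3)) + 27)^(1/3) + 2^(1/3)*(sqrt(3)*sqrt(243 - 4*sqrt(3)) + 27)^(1/3))/12)*sin(2^(1/3)*c*(-2^(1/3)*sqrt(3)*(sqrt(3)*sqrt(243 - 4*sqrt(3)) + 27)^(1/3) + 6/(sqrt(3)*sqrt(243 - 4*sqrt(3)) + 27)^(1/3))/12) + C3*exp(2^(1/3)*c*(2*sqrt(3)/(sqrt(3)*sqrt(243 - 4*sqrt(3)) + 27)^(1/3) + 2^(1/3)*(sqrt(3)*sqrt(243 - 4*sqrt(3)) + 27)^(1/3))/12)*cos(2^(1/3)*c*(-2^(1/3)*sqrt(3)*(sqrt(3)*sqrt(243 - 4*sqrt(3)) + 27)^(1/3) + 6/(sqrt(3)*sqrt(243 - 4*sqrt(3)) + 27)^(1/3))/12) + C4*exp(-2^(1/3)*c*(2*sqrt(3)/(sqrt(3)*sqrt(243 - 4*sqrt(3)) + 27)^(1/3) + 2^(1/3)*(sqrt(3)*sqrt(243 - 4*sqrt(3)) + 27)^(1/3))/6) + c/3


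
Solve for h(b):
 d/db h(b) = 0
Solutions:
 h(b) = C1


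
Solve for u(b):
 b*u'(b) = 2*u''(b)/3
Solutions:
 u(b) = C1 + C2*erfi(sqrt(3)*b/2)


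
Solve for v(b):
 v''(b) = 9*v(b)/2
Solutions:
 v(b) = C1*exp(-3*sqrt(2)*b/2) + C2*exp(3*sqrt(2)*b/2)


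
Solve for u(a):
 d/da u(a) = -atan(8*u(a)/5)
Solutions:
 Integral(1/atan(8*_y/5), (_y, u(a))) = C1 - a


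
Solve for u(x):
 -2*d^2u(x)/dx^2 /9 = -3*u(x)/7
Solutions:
 u(x) = C1*exp(-3*sqrt(42)*x/14) + C2*exp(3*sqrt(42)*x/14)


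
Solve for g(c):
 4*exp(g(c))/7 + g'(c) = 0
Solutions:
 g(c) = log(1/(C1 + 4*c)) + log(7)


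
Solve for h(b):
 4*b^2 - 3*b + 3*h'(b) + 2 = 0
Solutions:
 h(b) = C1 - 4*b^3/9 + b^2/2 - 2*b/3


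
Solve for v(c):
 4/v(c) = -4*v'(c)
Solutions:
 v(c) = -sqrt(C1 - 2*c)
 v(c) = sqrt(C1 - 2*c)


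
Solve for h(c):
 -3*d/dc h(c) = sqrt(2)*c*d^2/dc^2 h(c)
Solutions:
 h(c) = C1 + C2*c^(1 - 3*sqrt(2)/2)


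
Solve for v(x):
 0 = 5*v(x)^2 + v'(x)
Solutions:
 v(x) = 1/(C1 + 5*x)


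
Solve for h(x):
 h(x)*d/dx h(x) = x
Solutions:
 h(x) = -sqrt(C1 + x^2)
 h(x) = sqrt(C1 + x^2)


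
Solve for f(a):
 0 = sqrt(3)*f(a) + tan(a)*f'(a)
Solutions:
 f(a) = C1/sin(a)^(sqrt(3))


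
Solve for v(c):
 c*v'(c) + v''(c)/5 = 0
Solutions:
 v(c) = C1 + C2*erf(sqrt(10)*c/2)


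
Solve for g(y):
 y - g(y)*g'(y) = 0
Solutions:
 g(y) = -sqrt(C1 + y^2)
 g(y) = sqrt(C1 + y^2)


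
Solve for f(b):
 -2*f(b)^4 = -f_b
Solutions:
 f(b) = (-1/(C1 + 6*b))^(1/3)
 f(b) = (-1/(C1 + 2*b))^(1/3)*(-3^(2/3) - 3*3^(1/6)*I)/6
 f(b) = (-1/(C1 + 2*b))^(1/3)*(-3^(2/3) + 3*3^(1/6)*I)/6


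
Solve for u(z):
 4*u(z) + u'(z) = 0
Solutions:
 u(z) = C1*exp(-4*z)


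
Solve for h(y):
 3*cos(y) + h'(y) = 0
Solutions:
 h(y) = C1 - 3*sin(y)


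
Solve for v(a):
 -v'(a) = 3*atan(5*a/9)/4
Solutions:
 v(a) = C1 - 3*a*atan(5*a/9)/4 + 27*log(25*a^2 + 81)/40


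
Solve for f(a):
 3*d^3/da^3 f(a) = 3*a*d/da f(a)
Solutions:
 f(a) = C1 + Integral(C2*airyai(a) + C3*airybi(a), a)


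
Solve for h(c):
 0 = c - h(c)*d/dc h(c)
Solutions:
 h(c) = -sqrt(C1 + c^2)
 h(c) = sqrt(C1 + c^2)


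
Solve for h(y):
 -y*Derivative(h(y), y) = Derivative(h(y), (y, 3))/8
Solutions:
 h(y) = C1 + Integral(C2*airyai(-2*y) + C3*airybi(-2*y), y)


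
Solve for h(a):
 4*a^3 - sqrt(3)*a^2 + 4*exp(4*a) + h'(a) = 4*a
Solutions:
 h(a) = C1 - a^4 + sqrt(3)*a^3/3 + 2*a^2 - exp(4*a)


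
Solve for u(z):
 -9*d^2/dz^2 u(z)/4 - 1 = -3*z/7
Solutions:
 u(z) = C1 + C2*z + 2*z^3/63 - 2*z^2/9


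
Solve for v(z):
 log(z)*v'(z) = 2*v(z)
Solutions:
 v(z) = C1*exp(2*li(z))


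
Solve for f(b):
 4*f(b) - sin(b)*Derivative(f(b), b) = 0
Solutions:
 f(b) = C1*(cos(b)^2 - 2*cos(b) + 1)/(cos(b)^2 + 2*cos(b) + 1)


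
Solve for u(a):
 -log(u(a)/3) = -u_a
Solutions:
 Integral(1/(-log(_y) + log(3)), (_y, u(a))) = C1 - a


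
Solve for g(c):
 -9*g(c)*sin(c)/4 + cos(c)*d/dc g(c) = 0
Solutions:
 g(c) = C1/cos(c)^(9/4)


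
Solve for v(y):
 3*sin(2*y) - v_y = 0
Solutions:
 v(y) = C1 - 3*cos(2*y)/2


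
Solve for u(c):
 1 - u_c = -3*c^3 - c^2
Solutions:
 u(c) = C1 + 3*c^4/4 + c^3/3 + c


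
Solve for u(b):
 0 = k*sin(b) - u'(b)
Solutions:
 u(b) = C1 - k*cos(b)


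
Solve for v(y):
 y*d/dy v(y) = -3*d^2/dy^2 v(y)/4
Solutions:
 v(y) = C1 + C2*erf(sqrt(6)*y/3)


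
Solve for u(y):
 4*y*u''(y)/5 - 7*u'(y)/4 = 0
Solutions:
 u(y) = C1 + C2*y^(51/16)


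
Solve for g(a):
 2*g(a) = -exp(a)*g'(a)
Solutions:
 g(a) = C1*exp(2*exp(-a))


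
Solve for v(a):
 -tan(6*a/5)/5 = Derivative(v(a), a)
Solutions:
 v(a) = C1 + log(cos(6*a/5))/6


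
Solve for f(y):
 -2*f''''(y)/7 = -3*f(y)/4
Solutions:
 f(y) = C1*exp(-42^(1/4)*y/2) + C2*exp(42^(1/4)*y/2) + C3*sin(42^(1/4)*y/2) + C4*cos(42^(1/4)*y/2)


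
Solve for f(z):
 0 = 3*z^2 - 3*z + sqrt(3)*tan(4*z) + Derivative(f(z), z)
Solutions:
 f(z) = C1 - z^3 + 3*z^2/2 + sqrt(3)*log(cos(4*z))/4


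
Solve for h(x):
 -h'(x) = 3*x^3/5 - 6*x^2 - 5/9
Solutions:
 h(x) = C1 - 3*x^4/20 + 2*x^3 + 5*x/9


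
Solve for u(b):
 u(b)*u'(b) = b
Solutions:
 u(b) = -sqrt(C1 + b^2)
 u(b) = sqrt(C1 + b^2)


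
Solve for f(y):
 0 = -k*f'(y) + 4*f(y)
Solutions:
 f(y) = C1*exp(4*y/k)


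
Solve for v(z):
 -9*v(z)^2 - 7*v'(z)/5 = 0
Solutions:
 v(z) = 7/(C1 + 45*z)


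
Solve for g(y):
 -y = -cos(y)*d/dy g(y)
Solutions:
 g(y) = C1 + Integral(y/cos(y), y)


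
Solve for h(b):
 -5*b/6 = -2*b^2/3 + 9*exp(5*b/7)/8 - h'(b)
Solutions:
 h(b) = C1 - 2*b^3/9 + 5*b^2/12 + 63*exp(5*b/7)/40


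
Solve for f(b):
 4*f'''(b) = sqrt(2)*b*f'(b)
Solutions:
 f(b) = C1 + Integral(C2*airyai(sqrt(2)*b/2) + C3*airybi(sqrt(2)*b/2), b)


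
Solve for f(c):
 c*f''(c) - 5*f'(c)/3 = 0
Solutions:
 f(c) = C1 + C2*c^(8/3)


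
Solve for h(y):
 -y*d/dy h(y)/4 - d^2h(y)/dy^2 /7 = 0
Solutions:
 h(y) = C1 + C2*erf(sqrt(14)*y/4)


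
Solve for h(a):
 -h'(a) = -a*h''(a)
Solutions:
 h(a) = C1 + C2*a^2


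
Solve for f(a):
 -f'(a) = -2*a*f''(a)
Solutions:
 f(a) = C1 + C2*a^(3/2)


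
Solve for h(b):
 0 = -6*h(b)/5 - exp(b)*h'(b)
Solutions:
 h(b) = C1*exp(6*exp(-b)/5)


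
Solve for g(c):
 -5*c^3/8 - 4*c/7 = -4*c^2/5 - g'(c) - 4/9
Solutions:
 g(c) = C1 + 5*c^4/32 - 4*c^3/15 + 2*c^2/7 - 4*c/9


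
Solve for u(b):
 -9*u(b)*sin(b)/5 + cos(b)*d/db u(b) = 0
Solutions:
 u(b) = C1/cos(b)^(9/5)


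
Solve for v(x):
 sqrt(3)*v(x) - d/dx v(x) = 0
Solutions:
 v(x) = C1*exp(sqrt(3)*x)


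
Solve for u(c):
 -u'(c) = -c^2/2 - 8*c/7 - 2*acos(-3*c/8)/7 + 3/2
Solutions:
 u(c) = C1 + c^3/6 + 4*c^2/7 + 2*c*acos(-3*c/8)/7 - 3*c/2 + 2*sqrt(64 - 9*c^2)/21


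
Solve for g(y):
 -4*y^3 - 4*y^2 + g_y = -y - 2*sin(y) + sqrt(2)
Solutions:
 g(y) = C1 + y^4 + 4*y^3/3 - y^2/2 + sqrt(2)*y + 2*cos(y)


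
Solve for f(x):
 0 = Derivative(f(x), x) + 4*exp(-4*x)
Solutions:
 f(x) = C1 + exp(-4*x)


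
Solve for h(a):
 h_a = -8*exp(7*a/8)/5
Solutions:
 h(a) = C1 - 64*exp(7*a/8)/35


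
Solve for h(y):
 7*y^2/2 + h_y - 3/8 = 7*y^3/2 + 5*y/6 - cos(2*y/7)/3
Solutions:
 h(y) = C1 + 7*y^4/8 - 7*y^3/6 + 5*y^2/12 + 3*y/8 - 7*sin(2*y/7)/6


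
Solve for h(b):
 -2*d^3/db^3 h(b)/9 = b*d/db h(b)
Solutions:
 h(b) = C1 + Integral(C2*airyai(-6^(2/3)*b/2) + C3*airybi(-6^(2/3)*b/2), b)


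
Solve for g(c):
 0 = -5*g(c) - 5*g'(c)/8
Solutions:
 g(c) = C1*exp(-8*c)


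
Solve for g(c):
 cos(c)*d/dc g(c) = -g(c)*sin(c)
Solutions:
 g(c) = C1*cos(c)


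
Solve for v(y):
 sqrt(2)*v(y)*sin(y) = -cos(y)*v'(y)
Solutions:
 v(y) = C1*cos(y)^(sqrt(2))


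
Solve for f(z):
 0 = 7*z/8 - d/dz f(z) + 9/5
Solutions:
 f(z) = C1 + 7*z^2/16 + 9*z/5


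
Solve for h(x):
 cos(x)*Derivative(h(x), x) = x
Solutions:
 h(x) = C1 + Integral(x/cos(x), x)


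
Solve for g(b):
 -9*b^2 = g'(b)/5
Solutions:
 g(b) = C1 - 15*b^3


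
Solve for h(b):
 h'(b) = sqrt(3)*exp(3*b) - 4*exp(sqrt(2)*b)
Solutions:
 h(b) = C1 + sqrt(3)*exp(3*b)/3 - 2*sqrt(2)*exp(sqrt(2)*b)


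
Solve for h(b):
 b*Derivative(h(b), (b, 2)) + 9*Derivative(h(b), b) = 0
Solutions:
 h(b) = C1 + C2/b^8


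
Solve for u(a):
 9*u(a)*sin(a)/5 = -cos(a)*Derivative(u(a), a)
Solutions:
 u(a) = C1*cos(a)^(9/5)


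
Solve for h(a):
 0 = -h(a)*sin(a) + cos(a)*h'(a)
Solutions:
 h(a) = C1/cos(a)


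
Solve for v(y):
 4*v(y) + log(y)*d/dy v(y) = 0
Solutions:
 v(y) = C1*exp(-4*li(y))


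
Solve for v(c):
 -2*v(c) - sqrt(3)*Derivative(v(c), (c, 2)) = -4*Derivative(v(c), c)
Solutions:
 v(c) = C1*exp(c*(-sqrt(6)*sqrt(2 - sqrt(3)) + 2*sqrt(3))/3) + C2*exp(c*(sqrt(6)*sqrt(2 - sqrt(3)) + 2*sqrt(3))/3)


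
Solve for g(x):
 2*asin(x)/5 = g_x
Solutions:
 g(x) = C1 + 2*x*asin(x)/5 + 2*sqrt(1 - x^2)/5


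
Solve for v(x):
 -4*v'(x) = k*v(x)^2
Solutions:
 v(x) = 4/(C1 + k*x)


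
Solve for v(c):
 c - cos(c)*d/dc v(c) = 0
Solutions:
 v(c) = C1 + Integral(c/cos(c), c)


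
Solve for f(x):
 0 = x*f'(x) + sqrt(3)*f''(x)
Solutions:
 f(x) = C1 + C2*erf(sqrt(2)*3^(3/4)*x/6)


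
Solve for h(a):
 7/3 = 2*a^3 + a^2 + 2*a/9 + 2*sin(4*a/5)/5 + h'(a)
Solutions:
 h(a) = C1 - a^4/2 - a^3/3 - a^2/9 + 7*a/3 + cos(4*a/5)/2


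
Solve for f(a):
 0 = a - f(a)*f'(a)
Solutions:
 f(a) = -sqrt(C1 + a^2)
 f(a) = sqrt(C1 + a^2)


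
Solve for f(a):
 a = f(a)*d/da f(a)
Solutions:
 f(a) = -sqrt(C1 + a^2)
 f(a) = sqrt(C1 + a^2)


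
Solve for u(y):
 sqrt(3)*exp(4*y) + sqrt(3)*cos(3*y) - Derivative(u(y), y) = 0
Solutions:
 u(y) = C1 + sqrt(3)*exp(4*y)/4 + sqrt(3)*sin(3*y)/3


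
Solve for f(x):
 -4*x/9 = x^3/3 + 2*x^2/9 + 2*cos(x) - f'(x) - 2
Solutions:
 f(x) = C1 + x^4/12 + 2*x^3/27 + 2*x^2/9 - 2*x + 2*sin(x)


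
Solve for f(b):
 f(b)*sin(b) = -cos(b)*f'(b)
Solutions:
 f(b) = C1*cos(b)


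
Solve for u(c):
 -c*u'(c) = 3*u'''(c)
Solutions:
 u(c) = C1 + Integral(C2*airyai(-3^(2/3)*c/3) + C3*airybi(-3^(2/3)*c/3), c)


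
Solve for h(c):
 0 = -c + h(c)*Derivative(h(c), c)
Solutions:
 h(c) = -sqrt(C1 + c^2)
 h(c) = sqrt(C1 + c^2)


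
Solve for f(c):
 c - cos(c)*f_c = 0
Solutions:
 f(c) = C1 + Integral(c/cos(c), c)


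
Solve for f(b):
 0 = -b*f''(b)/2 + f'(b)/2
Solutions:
 f(b) = C1 + C2*b^2


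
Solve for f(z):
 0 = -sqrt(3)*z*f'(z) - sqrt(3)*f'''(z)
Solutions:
 f(z) = C1 + Integral(C2*airyai(-z) + C3*airybi(-z), z)


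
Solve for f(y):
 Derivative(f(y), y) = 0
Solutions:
 f(y) = C1


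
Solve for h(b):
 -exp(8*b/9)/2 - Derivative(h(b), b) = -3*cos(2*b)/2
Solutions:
 h(b) = C1 - 9*exp(8*b/9)/16 + 3*sin(2*b)/4


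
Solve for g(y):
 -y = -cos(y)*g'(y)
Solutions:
 g(y) = C1 + Integral(y/cos(y), y)


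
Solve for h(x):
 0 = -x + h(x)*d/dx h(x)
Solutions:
 h(x) = -sqrt(C1 + x^2)
 h(x) = sqrt(C1 + x^2)


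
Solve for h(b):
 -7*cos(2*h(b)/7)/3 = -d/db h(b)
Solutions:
 -7*b/3 - 7*log(sin(2*h(b)/7) - 1)/4 + 7*log(sin(2*h(b)/7) + 1)/4 = C1


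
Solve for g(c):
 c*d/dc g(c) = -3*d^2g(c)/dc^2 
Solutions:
 g(c) = C1 + C2*erf(sqrt(6)*c/6)


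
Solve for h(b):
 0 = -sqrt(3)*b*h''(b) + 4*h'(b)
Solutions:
 h(b) = C1 + C2*b^(1 + 4*sqrt(3)/3)


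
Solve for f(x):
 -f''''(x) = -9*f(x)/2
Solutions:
 f(x) = C1*exp(-2^(3/4)*sqrt(3)*x/2) + C2*exp(2^(3/4)*sqrt(3)*x/2) + C3*sin(2^(3/4)*sqrt(3)*x/2) + C4*cos(2^(3/4)*sqrt(3)*x/2)


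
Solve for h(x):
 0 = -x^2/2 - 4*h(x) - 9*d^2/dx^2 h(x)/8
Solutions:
 h(x) = C1*sin(4*sqrt(2)*x/3) + C2*cos(4*sqrt(2)*x/3) - x^2/8 + 9/128


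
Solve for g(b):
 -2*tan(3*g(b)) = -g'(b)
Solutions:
 g(b) = -asin(C1*exp(6*b))/3 + pi/3
 g(b) = asin(C1*exp(6*b))/3


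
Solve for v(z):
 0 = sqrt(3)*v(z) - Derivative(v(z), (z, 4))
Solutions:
 v(z) = C1*exp(-3^(1/8)*z) + C2*exp(3^(1/8)*z) + C3*sin(3^(1/8)*z) + C4*cos(3^(1/8)*z)


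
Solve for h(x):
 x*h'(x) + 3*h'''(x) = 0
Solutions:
 h(x) = C1 + Integral(C2*airyai(-3^(2/3)*x/3) + C3*airybi(-3^(2/3)*x/3), x)


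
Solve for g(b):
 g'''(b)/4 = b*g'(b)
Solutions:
 g(b) = C1 + Integral(C2*airyai(2^(2/3)*b) + C3*airybi(2^(2/3)*b), b)


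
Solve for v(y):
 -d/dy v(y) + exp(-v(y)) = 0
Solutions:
 v(y) = log(C1 + y)


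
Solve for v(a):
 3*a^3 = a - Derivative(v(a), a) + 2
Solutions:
 v(a) = C1 - 3*a^4/4 + a^2/2 + 2*a


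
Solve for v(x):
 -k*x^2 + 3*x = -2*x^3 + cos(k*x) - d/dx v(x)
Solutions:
 v(x) = C1 + k*x^3/3 - x^4/2 - 3*x^2/2 + sin(k*x)/k


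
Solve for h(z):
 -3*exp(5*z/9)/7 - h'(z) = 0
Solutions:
 h(z) = C1 - 27*exp(5*z/9)/35


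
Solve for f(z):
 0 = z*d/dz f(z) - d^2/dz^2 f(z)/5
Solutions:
 f(z) = C1 + C2*erfi(sqrt(10)*z/2)


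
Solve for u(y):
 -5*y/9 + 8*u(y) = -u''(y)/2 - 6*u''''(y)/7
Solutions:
 u(y) = 5*y/72 + (C1*sin(sqrt(2)*3^(3/4)*7^(1/4)*y*cos(atan(sqrt(5327)/7)/2)/3) + C2*cos(sqrt(2)*3^(3/4)*7^(1/4)*y*cos(atan(sqrt(5327)/7)/2)/3))*exp(-sqrt(2)*3^(3/4)*7^(1/4)*y*sin(atan(sqrt(5327)/7)/2)/3) + (C3*sin(sqrt(2)*3^(3/4)*7^(1/4)*y*cos(atan(sqrt(5327)/7)/2)/3) + C4*cos(sqrt(2)*3^(3/4)*7^(1/4)*y*cos(atan(sqrt(5327)/7)/2)/3))*exp(sqrt(2)*3^(3/4)*7^(1/4)*y*sin(atan(sqrt(5327)/7)/2)/3)


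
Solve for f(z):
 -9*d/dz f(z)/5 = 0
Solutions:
 f(z) = C1


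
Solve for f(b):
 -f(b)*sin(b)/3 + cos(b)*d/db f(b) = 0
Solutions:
 f(b) = C1/cos(b)^(1/3)


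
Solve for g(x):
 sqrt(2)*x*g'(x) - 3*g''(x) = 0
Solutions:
 g(x) = C1 + C2*erfi(2^(3/4)*sqrt(3)*x/6)


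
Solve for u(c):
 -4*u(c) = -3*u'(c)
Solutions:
 u(c) = C1*exp(4*c/3)


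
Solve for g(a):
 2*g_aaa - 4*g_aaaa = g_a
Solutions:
 g(a) = C1 + C4*exp(-a/2) + (C2*sin(a/2) + C3*cos(a/2))*exp(a/2)


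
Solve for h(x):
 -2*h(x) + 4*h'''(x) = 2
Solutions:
 h(x) = C3*exp(2^(2/3)*x/2) + (C1*sin(2^(2/3)*sqrt(3)*x/4) + C2*cos(2^(2/3)*sqrt(3)*x/4))*exp(-2^(2/3)*x/4) - 1


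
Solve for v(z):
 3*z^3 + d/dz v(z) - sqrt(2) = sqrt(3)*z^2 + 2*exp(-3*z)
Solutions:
 v(z) = C1 - 3*z^4/4 + sqrt(3)*z^3/3 + sqrt(2)*z - 2*exp(-3*z)/3


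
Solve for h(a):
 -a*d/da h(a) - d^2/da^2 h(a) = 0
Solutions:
 h(a) = C1 + C2*erf(sqrt(2)*a/2)


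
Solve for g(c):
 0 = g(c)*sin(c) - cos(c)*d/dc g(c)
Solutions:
 g(c) = C1/cos(c)


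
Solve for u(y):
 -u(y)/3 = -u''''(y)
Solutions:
 u(y) = C1*exp(-3^(3/4)*y/3) + C2*exp(3^(3/4)*y/3) + C3*sin(3^(3/4)*y/3) + C4*cos(3^(3/4)*y/3)


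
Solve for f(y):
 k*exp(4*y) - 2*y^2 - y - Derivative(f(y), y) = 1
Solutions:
 f(y) = C1 + k*exp(4*y)/4 - 2*y^3/3 - y^2/2 - y


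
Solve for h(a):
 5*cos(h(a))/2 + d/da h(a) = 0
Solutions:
 h(a) = pi - asin((C1 + exp(5*a))/(C1 - exp(5*a)))
 h(a) = asin((C1 + exp(5*a))/(C1 - exp(5*a)))


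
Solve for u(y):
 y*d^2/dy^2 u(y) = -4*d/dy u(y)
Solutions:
 u(y) = C1 + C2/y^3


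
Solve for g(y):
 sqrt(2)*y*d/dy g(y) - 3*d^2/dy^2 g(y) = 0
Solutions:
 g(y) = C1 + C2*erfi(2^(3/4)*sqrt(3)*y/6)


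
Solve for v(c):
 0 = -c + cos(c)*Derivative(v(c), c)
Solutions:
 v(c) = C1 + Integral(c/cos(c), c)


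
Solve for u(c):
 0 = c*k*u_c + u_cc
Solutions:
 u(c) = Piecewise((-sqrt(2)*sqrt(pi)*C1*erf(sqrt(2)*c*sqrt(k)/2)/(2*sqrt(k)) - C2, (k > 0) | (k < 0)), (-C1*c - C2, True))


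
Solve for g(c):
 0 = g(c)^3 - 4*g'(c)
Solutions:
 g(c) = -sqrt(2)*sqrt(-1/(C1 + c))
 g(c) = sqrt(2)*sqrt(-1/(C1 + c))


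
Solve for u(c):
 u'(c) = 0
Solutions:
 u(c) = C1


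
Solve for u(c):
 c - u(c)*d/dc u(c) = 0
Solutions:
 u(c) = -sqrt(C1 + c^2)
 u(c) = sqrt(C1 + c^2)


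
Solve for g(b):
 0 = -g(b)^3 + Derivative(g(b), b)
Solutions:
 g(b) = -sqrt(2)*sqrt(-1/(C1 + b))/2
 g(b) = sqrt(2)*sqrt(-1/(C1 + b))/2


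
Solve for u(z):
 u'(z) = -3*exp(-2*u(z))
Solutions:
 u(z) = log(-sqrt(C1 - 6*z))
 u(z) = log(C1 - 6*z)/2


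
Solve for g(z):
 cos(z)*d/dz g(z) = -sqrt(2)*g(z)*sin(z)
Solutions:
 g(z) = C1*cos(z)^(sqrt(2))


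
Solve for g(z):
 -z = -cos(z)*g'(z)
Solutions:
 g(z) = C1 + Integral(z/cos(z), z)


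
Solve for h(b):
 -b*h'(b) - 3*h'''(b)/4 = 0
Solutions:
 h(b) = C1 + Integral(C2*airyai(-6^(2/3)*b/3) + C3*airybi(-6^(2/3)*b/3), b)


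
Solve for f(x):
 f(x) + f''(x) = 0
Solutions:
 f(x) = C1*sin(x) + C2*cos(x)


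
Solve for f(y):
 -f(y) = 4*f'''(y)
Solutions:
 f(y) = C3*exp(-2^(1/3)*y/2) + (C1*sin(2^(1/3)*sqrt(3)*y/4) + C2*cos(2^(1/3)*sqrt(3)*y/4))*exp(2^(1/3)*y/4)


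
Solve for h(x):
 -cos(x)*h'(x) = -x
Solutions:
 h(x) = C1 + Integral(x/cos(x), x)


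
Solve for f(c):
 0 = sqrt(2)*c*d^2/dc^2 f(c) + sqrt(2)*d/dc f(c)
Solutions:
 f(c) = C1 + C2*log(c)


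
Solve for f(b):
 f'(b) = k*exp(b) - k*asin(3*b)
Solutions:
 f(b) = C1 - k*(b*asin(3*b) + sqrt(1 - 9*b^2)/3 - exp(b))


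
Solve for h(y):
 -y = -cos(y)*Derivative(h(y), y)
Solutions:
 h(y) = C1 + Integral(y/cos(y), y)


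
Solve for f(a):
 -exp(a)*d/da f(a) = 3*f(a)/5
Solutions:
 f(a) = C1*exp(3*exp(-a)/5)


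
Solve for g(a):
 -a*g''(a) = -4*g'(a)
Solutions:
 g(a) = C1 + C2*a^5


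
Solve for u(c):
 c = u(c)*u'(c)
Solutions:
 u(c) = -sqrt(C1 + c^2)
 u(c) = sqrt(C1 + c^2)


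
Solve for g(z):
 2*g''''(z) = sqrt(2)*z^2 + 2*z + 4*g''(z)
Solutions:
 g(z) = C1 + C2*z + C3*exp(-sqrt(2)*z) + C4*exp(sqrt(2)*z) - sqrt(2)*z^4/48 - z^3/12 - sqrt(2)*z^2/8


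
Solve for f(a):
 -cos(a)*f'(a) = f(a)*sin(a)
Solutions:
 f(a) = C1*cos(a)


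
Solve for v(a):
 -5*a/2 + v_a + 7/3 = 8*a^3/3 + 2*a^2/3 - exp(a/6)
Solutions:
 v(a) = C1 + 2*a^4/3 + 2*a^3/9 + 5*a^2/4 - 7*a/3 - 6*exp(a/6)


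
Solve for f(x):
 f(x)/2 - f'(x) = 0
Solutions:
 f(x) = C1*exp(x/2)


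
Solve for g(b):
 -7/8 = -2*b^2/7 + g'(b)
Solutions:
 g(b) = C1 + 2*b^3/21 - 7*b/8


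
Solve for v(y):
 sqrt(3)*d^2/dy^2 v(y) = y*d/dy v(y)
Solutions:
 v(y) = C1 + C2*erfi(sqrt(2)*3^(3/4)*y/6)


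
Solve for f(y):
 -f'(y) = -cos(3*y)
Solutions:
 f(y) = C1 + sin(3*y)/3


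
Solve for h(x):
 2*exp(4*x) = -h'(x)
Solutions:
 h(x) = C1 - exp(4*x)/2


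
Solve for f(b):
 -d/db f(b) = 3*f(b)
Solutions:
 f(b) = C1*exp(-3*b)


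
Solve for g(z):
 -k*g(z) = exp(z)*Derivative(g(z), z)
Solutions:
 g(z) = C1*exp(k*exp(-z))


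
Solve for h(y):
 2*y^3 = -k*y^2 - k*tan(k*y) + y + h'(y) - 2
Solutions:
 h(y) = C1 + k*y^3/3 + k*Piecewise((-log(cos(k*y))/k, Ne(k, 0)), (0, True)) + y^4/2 - y^2/2 + 2*y


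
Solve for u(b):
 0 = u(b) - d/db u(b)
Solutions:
 u(b) = C1*exp(b)


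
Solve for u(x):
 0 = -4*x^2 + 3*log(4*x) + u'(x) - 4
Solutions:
 u(x) = C1 + 4*x^3/3 - 3*x*log(x) - x*log(64) + 7*x


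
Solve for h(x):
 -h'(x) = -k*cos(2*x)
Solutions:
 h(x) = C1 + k*sin(2*x)/2


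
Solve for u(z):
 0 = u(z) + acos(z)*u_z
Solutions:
 u(z) = C1*exp(-Integral(1/acos(z), z))


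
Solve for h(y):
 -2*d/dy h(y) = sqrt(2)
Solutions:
 h(y) = C1 - sqrt(2)*y/2


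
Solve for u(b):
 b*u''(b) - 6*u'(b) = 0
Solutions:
 u(b) = C1 + C2*b^7


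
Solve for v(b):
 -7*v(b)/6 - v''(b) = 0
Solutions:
 v(b) = C1*sin(sqrt(42)*b/6) + C2*cos(sqrt(42)*b/6)


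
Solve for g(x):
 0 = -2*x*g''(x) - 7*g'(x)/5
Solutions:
 g(x) = C1 + C2*x^(3/10)


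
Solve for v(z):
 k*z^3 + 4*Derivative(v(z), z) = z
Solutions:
 v(z) = C1 - k*z^4/16 + z^2/8


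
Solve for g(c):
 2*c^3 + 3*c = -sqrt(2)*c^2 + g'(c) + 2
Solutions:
 g(c) = C1 + c^4/2 + sqrt(2)*c^3/3 + 3*c^2/2 - 2*c


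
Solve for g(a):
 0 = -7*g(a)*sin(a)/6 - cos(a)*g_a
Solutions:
 g(a) = C1*cos(a)^(7/6)


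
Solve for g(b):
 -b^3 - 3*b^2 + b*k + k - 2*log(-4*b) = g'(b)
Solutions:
 g(b) = C1 - b^4/4 - b^3 + b^2*k/2 + b*(k - 4*log(2) + 2) - 2*b*log(-b)


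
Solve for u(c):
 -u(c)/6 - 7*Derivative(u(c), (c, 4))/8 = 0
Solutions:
 u(c) = (C1*sin(21^(3/4)*c/21) + C2*cos(21^(3/4)*c/21))*exp(-21^(3/4)*c/21) + (C3*sin(21^(3/4)*c/21) + C4*cos(21^(3/4)*c/21))*exp(21^(3/4)*c/21)


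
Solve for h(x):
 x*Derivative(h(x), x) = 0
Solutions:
 h(x) = C1


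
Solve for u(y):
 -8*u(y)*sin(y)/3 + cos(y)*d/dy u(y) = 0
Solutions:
 u(y) = C1/cos(y)^(8/3)


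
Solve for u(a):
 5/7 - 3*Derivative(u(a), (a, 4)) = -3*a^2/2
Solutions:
 u(a) = C1 + C2*a + C3*a^2 + C4*a^3 + a^6/720 + 5*a^4/504


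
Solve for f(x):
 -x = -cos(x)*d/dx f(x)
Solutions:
 f(x) = C1 + Integral(x/cos(x), x)


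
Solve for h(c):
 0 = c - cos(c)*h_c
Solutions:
 h(c) = C1 + Integral(c/cos(c), c)


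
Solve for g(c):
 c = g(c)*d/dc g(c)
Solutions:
 g(c) = -sqrt(C1 + c^2)
 g(c) = sqrt(C1 + c^2)


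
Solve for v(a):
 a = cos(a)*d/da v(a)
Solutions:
 v(a) = C1 + Integral(a/cos(a), a)


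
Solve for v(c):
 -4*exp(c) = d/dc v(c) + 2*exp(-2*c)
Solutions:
 v(c) = C1 - 4*exp(c) + exp(-2*c)


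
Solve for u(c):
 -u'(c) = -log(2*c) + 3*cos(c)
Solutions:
 u(c) = C1 + c*log(c) - c + c*log(2) - 3*sin(c)


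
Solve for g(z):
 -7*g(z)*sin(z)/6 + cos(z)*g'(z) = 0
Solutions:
 g(z) = C1/cos(z)^(7/6)


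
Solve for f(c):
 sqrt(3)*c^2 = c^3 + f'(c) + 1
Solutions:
 f(c) = C1 - c^4/4 + sqrt(3)*c^3/3 - c


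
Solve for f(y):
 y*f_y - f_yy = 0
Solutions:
 f(y) = C1 + C2*erfi(sqrt(2)*y/2)


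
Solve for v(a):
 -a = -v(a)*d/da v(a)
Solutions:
 v(a) = -sqrt(C1 + a^2)
 v(a) = sqrt(C1 + a^2)


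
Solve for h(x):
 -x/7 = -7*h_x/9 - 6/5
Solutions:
 h(x) = C1 + 9*x^2/98 - 54*x/35


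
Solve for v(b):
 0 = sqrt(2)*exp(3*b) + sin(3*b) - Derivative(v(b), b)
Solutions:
 v(b) = C1 + sqrt(2)*exp(3*b)/3 - cos(3*b)/3


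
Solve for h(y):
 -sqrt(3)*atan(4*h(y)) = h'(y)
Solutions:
 Integral(1/atan(4*_y), (_y, h(y))) = C1 - sqrt(3)*y


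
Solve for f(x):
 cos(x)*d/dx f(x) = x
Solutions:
 f(x) = C1 + Integral(x/cos(x), x)


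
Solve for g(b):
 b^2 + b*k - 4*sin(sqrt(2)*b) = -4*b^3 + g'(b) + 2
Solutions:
 g(b) = C1 + b^4 + b^3/3 + b^2*k/2 - 2*b + 2*sqrt(2)*cos(sqrt(2)*b)


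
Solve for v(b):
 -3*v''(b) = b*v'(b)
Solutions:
 v(b) = C1 + C2*erf(sqrt(6)*b/6)


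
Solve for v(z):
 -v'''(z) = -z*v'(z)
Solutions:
 v(z) = C1 + Integral(C2*airyai(z) + C3*airybi(z), z)


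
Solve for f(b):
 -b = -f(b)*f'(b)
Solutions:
 f(b) = -sqrt(C1 + b^2)
 f(b) = sqrt(C1 + b^2)


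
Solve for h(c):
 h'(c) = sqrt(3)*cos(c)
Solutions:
 h(c) = C1 + sqrt(3)*sin(c)


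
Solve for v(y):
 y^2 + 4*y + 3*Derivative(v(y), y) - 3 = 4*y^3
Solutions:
 v(y) = C1 + y^4/3 - y^3/9 - 2*y^2/3 + y


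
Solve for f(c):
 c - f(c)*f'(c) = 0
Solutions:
 f(c) = -sqrt(C1 + c^2)
 f(c) = sqrt(C1 + c^2)


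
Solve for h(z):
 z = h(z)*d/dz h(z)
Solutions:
 h(z) = -sqrt(C1 + z^2)
 h(z) = sqrt(C1 + z^2)


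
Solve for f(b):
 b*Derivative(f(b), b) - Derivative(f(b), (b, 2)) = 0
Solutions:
 f(b) = C1 + C2*erfi(sqrt(2)*b/2)


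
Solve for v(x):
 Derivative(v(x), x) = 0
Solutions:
 v(x) = C1


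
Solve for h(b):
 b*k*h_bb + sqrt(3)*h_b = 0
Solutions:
 h(b) = C1 + b^(((re(k) - sqrt(3))*re(k) + im(k)^2)/(re(k)^2 + im(k)^2))*(C2*sin(sqrt(3)*log(b)*Abs(im(k))/(re(k)^2 + im(k)^2)) + C3*cos(sqrt(3)*log(b)*im(k)/(re(k)^2 + im(k)^2)))


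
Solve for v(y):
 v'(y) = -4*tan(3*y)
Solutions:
 v(y) = C1 + 4*log(cos(3*y))/3


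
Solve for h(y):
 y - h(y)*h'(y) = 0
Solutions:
 h(y) = -sqrt(C1 + y^2)
 h(y) = sqrt(C1 + y^2)


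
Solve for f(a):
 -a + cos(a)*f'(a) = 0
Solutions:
 f(a) = C1 + Integral(a/cos(a), a)


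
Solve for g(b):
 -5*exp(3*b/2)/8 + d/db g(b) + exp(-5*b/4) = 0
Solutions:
 g(b) = C1 + 5*exp(3*b/2)/12 + 4*exp(-5*b/4)/5


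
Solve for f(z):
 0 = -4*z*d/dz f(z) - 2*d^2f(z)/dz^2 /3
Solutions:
 f(z) = C1 + C2*erf(sqrt(3)*z)


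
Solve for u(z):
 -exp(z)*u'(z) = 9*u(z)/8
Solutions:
 u(z) = C1*exp(9*exp(-z)/8)


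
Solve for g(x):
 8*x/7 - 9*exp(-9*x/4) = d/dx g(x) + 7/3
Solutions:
 g(x) = C1 + 4*x^2/7 - 7*x/3 + 4*exp(-9*x/4)


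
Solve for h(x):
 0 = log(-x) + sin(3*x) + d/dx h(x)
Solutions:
 h(x) = C1 - x*log(-x) + x + cos(3*x)/3


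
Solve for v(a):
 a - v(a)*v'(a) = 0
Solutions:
 v(a) = -sqrt(C1 + a^2)
 v(a) = sqrt(C1 + a^2)


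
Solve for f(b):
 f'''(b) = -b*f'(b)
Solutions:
 f(b) = C1 + Integral(C2*airyai(-b) + C3*airybi(-b), b)


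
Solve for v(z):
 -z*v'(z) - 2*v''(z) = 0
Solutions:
 v(z) = C1 + C2*erf(z/2)


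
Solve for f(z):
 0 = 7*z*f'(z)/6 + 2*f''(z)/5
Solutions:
 f(z) = C1 + C2*erf(sqrt(210)*z/12)


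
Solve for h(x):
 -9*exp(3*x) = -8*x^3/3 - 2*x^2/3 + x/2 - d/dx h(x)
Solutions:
 h(x) = C1 - 2*x^4/3 - 2*x^3/9 + x^2/4 + 3*exp(3*x)


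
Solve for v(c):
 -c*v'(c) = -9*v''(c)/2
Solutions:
 v(c) = C1 + C2*erfi(c/3)


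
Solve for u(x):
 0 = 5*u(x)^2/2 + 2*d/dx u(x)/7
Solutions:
 u(x) = 4/(C1 + 35*x)


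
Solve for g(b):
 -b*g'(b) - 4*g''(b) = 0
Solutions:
 g(b) = C1 + C2*erf(sqrt(2)*b/4)


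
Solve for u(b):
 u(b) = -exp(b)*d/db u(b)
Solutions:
 u(b) = C1*exp(exp(-b))


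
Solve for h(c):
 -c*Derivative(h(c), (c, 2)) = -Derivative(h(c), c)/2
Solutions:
 h(c) = C1 + C2*c^(3/2)


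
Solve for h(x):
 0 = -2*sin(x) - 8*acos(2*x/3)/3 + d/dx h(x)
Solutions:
 h(x) = C1 + 8*x*acos(2*x/3)/3 - 4*sqrt(9 - 4*x^2)/3 - 2*cos(x)


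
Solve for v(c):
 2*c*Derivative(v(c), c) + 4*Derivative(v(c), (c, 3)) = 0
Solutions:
 v(c) = C1 + Integral(C2*airyai(-2^(2/3)*c/2) + C3*airybi(-2^(2/3)*c/2), c)


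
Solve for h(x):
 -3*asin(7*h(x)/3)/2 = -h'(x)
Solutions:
 Integral(1/asin(7*_y/3), (_y, h(x))) = C1 + 3*x/2


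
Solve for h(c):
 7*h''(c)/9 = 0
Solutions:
 h(c) = C1 + C2*c


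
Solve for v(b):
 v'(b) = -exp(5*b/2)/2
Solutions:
 v(b) = C1 - exp(5*b/2)/5


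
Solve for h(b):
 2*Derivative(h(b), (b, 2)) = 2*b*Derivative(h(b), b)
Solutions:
 h(b) = C1 + C2*erfi(sqrt(2)*b/2)


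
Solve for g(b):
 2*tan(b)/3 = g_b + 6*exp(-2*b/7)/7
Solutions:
 g(b) = C1 + log(tan(b)^2 + 1)/3 + 3*exp(-2*b/7)


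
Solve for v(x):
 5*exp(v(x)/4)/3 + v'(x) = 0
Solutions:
 v(x) = 4*log(1/(C1 + 5*x)) + 4*log(12)


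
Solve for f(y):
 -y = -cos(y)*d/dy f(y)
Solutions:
 f(y) = C1 + Integral(y/cos(y), y)


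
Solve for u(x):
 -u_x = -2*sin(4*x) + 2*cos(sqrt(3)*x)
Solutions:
 u(x) = C1 - 2*sqrt(3)*sin(sqrt(3)*x)/3 - cos(4*x)/2


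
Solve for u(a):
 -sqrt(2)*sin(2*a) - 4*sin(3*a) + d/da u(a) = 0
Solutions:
 u(a) = C1 - sqrt(2)*cos(2*a)/2 - 4*cos(3*a)/3


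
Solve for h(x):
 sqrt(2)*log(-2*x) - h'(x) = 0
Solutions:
 h(x) = C1 + sqrt(2)*x*log(-x) + sqrt(2)*x*(-1 + log(2))


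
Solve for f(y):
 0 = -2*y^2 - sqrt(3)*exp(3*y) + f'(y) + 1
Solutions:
 f(y) = C1 + 2*y^3/3 - y + sqrt(3)*exp(3*y)/3


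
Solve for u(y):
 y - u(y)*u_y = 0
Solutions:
 u(y) = -sqrt(C1 + y^2)
 u(y) = sqrt(C1 + y^2)


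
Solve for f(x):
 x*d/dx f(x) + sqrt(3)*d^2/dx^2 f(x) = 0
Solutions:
 f(x) = C1 + C2*erf(sqrt(2)*3^(3/4)*x/6)


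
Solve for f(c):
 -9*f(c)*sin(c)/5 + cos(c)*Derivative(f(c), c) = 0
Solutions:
 f(c) = C1/cos(c)^(9/5)


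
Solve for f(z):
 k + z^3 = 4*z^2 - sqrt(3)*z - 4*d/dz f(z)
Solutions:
 f(z) = C1 - k*z/4 - z^4/16 + z^3/3 - sqrt(3)*z^2/8


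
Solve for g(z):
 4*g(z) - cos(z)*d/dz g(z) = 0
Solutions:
 g(z) = C1*(sin(z)^2 + 2*sin(z) + 1)/(sin(z)^2 - 2*sin(z) + 1)


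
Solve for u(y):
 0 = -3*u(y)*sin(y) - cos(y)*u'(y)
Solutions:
 u(y) = C1*cos(y)^3


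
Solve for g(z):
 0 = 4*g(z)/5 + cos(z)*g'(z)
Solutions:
 g(z) = C1*(sin(z) - 1)^(2/5)/(sin(z) + 1)^(2/5)


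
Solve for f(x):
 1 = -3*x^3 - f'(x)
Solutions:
 f(x) = C1 - 3*x^4/4 - x


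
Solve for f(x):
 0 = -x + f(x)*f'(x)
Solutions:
 f(x) = -sqrt(C1 + x^2)
 f(x) = sqrt(C1 + x^2)


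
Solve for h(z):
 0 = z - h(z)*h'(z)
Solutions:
 h(z) = -sqrt(C1 + z^2)
 h(z) = sqrt(C1 + z^2)


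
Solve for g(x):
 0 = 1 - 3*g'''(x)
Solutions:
 g(x) = C1 + C2*x + C3*x^2 + x^3/18


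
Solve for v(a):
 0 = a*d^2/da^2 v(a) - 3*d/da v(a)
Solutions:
 v(a) = C1 + C2*a^4


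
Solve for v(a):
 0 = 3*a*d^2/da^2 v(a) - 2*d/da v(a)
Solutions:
 v(a) = C1 + C2*a^(5/3)


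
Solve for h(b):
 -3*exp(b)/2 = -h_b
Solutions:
 h(b) = C1 + 3*exp(b)/2


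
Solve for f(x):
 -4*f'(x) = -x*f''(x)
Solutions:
 f(x) = C1 + C2*x^5


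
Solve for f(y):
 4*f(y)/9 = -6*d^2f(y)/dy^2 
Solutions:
 f(y) = C1*sin(sqrt(6)*y/9) + C2*cos(sqrt(6)*y/9)


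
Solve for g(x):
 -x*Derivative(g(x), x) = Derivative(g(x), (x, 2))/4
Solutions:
 g(x) = C1 + C2*erf(sqrt(2)*x)


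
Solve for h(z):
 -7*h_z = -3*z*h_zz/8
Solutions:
 h(z) = C1 + C2*z^(59/3)


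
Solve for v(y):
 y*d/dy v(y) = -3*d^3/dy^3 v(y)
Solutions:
 v(y) = C1 + Integral(C2*airyai(-3^(2/3)*y/3) + C3*airybi(-3^(2/3)*y/3), y)


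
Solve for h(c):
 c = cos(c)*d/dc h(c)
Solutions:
 h(c) = C1 + Integral(c/cos(c), c)


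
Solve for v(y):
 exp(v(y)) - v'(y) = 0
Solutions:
 v(y) = log(-1/(C1 + y))


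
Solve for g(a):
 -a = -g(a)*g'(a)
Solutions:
 g(a) = -sqrt(C1 + a^2)
 g(a) = sqrt(C1 + a^2)


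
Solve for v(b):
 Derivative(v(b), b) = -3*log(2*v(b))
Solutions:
 Integral(1/(log(_y) + log(2)), (_y, v(b)))/3 = C1 - b


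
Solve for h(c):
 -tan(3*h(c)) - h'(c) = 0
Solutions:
 h(c) = -asin(C1*exp(-3*c))/3 + pi/3
 h(c) = asin(C1*exp(-3*c))/3


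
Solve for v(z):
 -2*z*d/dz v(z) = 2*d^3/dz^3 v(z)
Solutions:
 v(z) = C1 + Integral(C2*airyai(-z) + C3*airybi(-z), z)


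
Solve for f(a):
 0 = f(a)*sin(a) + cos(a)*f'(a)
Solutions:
 f(a) = C1*cos(a)


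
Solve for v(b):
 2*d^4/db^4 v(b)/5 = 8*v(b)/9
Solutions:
 v(b) = C1*exp(-5^(1/4)*sqrt(6)*b/3) + C2*exp(5^(1/4)*sqrt(6)*b/3) + C3*sin(5^(1/4)*sqrt(6)*b/3) + C4*cos(5^(1/4)*sqrt(6)*b/3)


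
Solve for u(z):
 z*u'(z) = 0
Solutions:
 u(z) = C1


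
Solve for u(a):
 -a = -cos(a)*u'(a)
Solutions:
 u(a) = C1 + Integral(a/cos(a), a)


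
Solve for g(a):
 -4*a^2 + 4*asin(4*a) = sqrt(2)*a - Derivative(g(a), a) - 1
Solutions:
 g(a) = C1 + 4*a^3/3 + sqrt(2)*a^2/2 - 4*a*asin(4*a) - a - sqrt(1 - 16*a^2)


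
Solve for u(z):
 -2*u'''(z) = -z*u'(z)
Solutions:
 u(z) = C1 + Integral(C2*airyai(2^(2/3)*z/2) + C3*airybi(2^(2/3)*z/2), z)


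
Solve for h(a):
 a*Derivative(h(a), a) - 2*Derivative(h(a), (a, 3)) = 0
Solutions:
 h(a) = C1 + Integral(C2*airyai(2^(2/3)*a/2) + C3*airybi(2^(2/3)*a/2), a)


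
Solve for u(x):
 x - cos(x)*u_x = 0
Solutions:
 u(x) = C1 + Integral(x/cos(x), x)


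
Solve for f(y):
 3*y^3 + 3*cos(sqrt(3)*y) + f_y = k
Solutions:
 f(y) = C1 + k*y - 3*y^4/4 - sqrt(3)*sin(sqrt(3)*y)


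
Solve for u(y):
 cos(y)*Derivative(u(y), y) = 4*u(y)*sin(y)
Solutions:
 u(y) = C1/cos(y)^4


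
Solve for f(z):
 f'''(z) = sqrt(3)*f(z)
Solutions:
 f(z) = C3*exp(3^(1/6)*z) + (C1*sin(3^(2/3)*z/2) + C2*cos(3^(2/3)*z/2))*exp(-3^(1/6)*z/2)


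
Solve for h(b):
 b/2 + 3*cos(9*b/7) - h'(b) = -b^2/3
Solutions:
 h(b) = C1 + b^3/9 + b^2/4 + 7*sin(9*b/7)/3


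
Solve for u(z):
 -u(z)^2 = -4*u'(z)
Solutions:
 u(z) = -4/(C1 + z)


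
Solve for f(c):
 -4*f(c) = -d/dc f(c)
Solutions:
 f(c) = C1*exp(4*c)


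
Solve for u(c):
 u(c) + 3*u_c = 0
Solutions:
 u(c) = C1*exp(-c/3)


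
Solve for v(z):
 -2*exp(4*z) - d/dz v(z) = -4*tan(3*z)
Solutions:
 v(z) = C1 - exp(4*z)/2 - 4*log(cos(3*z))/3


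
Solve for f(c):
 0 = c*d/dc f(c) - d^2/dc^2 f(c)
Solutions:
 f(c) = C1 + C2*erfi(sqrt(2)*c/2)


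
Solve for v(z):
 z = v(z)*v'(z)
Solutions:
 v(z) = -sqrt(C1 + z^2)
 v(z) = sqrt(C1 + z^2)


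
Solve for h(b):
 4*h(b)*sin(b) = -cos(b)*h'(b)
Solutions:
 h(b) = C1*cos(b)^4


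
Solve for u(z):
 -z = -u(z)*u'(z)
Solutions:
 u(z) = -sqrt(C1 + z^2)
 u(z) = sqrt(C1 + z^2)


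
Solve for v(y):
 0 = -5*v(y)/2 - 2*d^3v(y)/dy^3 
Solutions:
 v(y) = C3*exp(-10^(1/3)*y/2) + (C1*sin(10^(1/3)*sqrt(3)*y/4) + C2*cos(10^(1/3)*sqrt(3)*y/4))*exp(10^(1/3)*y/4)


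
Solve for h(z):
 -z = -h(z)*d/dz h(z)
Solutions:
 h(z) = -sqrt(C1 + z^2)
 h(z) = sqrt(C1 + z^2)


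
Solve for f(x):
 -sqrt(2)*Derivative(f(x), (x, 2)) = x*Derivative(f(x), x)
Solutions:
 f(x) = C1 + C2*erf(2^(1/4)*x/2)


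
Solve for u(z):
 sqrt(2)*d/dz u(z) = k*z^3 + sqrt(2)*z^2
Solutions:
 u(z) = C1 + sqrt(2)*k*z^4/8 + z^3/3


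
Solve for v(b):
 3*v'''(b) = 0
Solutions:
 v(b) = C1 + C2*b + C3*b^2


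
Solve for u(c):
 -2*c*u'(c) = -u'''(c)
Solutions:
 u(c) = C1 + Integral(C2*airyai(2^(1/3)*c) + C3*airybi(2^(1/3)*c), c)


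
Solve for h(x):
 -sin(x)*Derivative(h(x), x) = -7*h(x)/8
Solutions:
 h(x) = C1*(cos(x) - 1)^(7/16)/(cos(x) + 1)^(7/16)


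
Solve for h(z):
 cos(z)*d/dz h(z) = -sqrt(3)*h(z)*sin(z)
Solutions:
 h(z) = C1*cos(z)^(sqrt(3))


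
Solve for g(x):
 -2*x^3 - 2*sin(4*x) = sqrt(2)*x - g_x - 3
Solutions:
 g(x) = C1 + x^4/2 + sqrt(2)*x^2/2 - 3*x - cos(4*x)/2


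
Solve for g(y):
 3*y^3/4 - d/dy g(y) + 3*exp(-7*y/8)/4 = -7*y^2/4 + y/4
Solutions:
 g(y) = C1 + 3*y^4/16 + 7*y^3/12 - y^2/8 - 6*exp(-7*y/8)/7


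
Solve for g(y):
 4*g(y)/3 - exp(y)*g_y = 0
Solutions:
 g(y) = C1*exp(-4*exp(-y)/3)


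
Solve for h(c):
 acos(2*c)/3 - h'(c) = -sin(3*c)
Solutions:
 h(c) = C1 + c*acos(2*c)/3 - sqrt(1 - 4*c^2)/6 - cos(3*c)/3


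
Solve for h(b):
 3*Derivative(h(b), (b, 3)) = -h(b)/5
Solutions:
 h(b) = C3*exp(-15^(2/3)*b/15) + (C1*sin(3^(1/6)*5^(2/3)*b/10) + C2*cos(3^(1/6)*5^(2/3)*b/10))*exp(15^(2/3)*b/30)


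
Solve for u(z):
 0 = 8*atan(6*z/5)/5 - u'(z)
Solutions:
 u(z) = C1 + 8*z*atan(6*z/5)/5 - 2*log(36*z^2 + 25)/3


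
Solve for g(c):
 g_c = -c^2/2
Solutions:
 g(c) = C1 - c^3/6


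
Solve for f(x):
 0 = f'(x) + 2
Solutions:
 f(x) = C1 - 2*x


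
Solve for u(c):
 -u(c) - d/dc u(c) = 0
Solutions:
 u(c) = C1*exp(-c)


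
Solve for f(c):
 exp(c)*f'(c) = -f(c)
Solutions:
 f(c) = C1*exp(exp(-c))


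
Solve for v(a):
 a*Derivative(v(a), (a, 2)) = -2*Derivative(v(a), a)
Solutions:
 v(a) = C1 + C2/a


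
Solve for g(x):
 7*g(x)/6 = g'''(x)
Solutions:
 g(x) = C3*exp(6^(2/3)*7^(1/3)*x/6) + (C1*sin(2^(2/3)*3^(1/6)*7^(1/3)*x/4) + C2*cos(2^(2/3)*3^(1/6)*7^(1/3)*x/4))*exp(-6^(2/3)*7^(1/3)*x/12)


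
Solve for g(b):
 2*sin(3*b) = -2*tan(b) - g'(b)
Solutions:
 g(b) = C1 + 2*log(cos(b)) + 2*cos(3*b)/3


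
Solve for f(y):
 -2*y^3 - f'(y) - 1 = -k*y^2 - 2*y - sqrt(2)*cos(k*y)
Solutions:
 f(y) = C1 + k*y^3/3 - y^4/2 + y^2 - y + sqrt(2)*sin(k*y)/k


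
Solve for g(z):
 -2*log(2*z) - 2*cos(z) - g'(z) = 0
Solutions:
 g(z) = C1 - 2*z*log(z) - 2*z*log(2) + 2*z - 2*sin(z)


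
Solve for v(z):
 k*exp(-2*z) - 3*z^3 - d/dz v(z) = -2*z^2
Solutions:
 v(z) = C1 - k*exp(-2*z)/2 - 3*z^4/4 + 2*z^3/3
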